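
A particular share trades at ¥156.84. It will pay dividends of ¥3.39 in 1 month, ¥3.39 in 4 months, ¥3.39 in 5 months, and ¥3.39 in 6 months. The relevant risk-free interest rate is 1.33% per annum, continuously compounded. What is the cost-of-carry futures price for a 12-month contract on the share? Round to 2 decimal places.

¥145.26

PV(dividends) I = 3.39·e^(−0.0133·1/12) + 3.39·e^(−0.0133·4/12) + 3.39·e^(−0.0133·5/12) + 3.39·e^(−0.0133·6/12)
I = 3.3862 + 3.3750 + 3.3713 + 3.3675 = 13.5000
F = (S − I)·e^(rT) = (156.84 − 13.5000) · e^(0.0133·12/12)
= 143.3400 · e^0.013300 = 143.3400 × 1.013389 = ¥145.26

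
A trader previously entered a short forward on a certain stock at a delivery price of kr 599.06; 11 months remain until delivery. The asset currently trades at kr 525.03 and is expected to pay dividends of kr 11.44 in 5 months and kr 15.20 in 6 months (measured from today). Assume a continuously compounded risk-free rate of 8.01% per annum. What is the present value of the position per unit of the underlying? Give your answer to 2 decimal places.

kr 57.29

PV(remaining dividends) I = 11.44·e^(−0.0801·5/12) + 15.20·e^(−0.0801·6/12) = 25.6678
Current forward F = (S − I)·e^(rT) = (525.03 − 25.6678)·e^(0.0801·11/12) = 499.3622 × 1.076188 = 537.4076
Value (long) = (F − K)·e^(−rT) = (537.4076 − 599.06) × 0.929206 = -57.2878
Short position value = −(long value) = kr 57.29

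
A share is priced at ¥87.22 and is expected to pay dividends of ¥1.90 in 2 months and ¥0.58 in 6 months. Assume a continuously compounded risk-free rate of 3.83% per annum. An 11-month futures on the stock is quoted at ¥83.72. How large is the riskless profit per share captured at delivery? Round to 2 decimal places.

PV(dividends) I = 1.90·e^(−0.0383·2/12) + 0.58·e^(−0.0383·6/12) = 2.4569
Fair futures F* = (S − I)·e^(rT) = (87.22 − 2.4569)·e^0.035108 = 84.7631 × 1.035732 = 87.7919
Market ¥83.72 < fair 87.7919: forward underpriced → reverse cash-and-carry (short the stock, invest proceeds at r, pay the dividends, go long the forward).
Profit at T = |F_mkt − F*| = |83.72 − 87.7919| = ¥4.07 per share

¥4.07 per share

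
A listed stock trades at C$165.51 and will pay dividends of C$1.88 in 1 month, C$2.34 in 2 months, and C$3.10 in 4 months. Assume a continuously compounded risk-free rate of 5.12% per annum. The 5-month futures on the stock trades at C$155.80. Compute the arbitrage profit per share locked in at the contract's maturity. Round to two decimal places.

PV(dividends) I = 1.88·e^(−0.0512·1/12) + 2.34·e^(−0.0512·2/12) + 3.10·e^(−0.0512·4/12) = 7.2397
Fair futures F* = (S − I)·e^(rT) = (165.51 − 7.2397)·e^0.021333 = 158.2703 × 1.021562 = 161.6829
Market C$155.80 < fair 161.6829: forward underpriced → reverse cash-and-carry (short the stock, invest proceeds at r, pay the dividends, go long the forward).
Profit at T = |F_mkt − F*| = |155.80 − 161.6829| = C$5.88 per share

C$5.88 per share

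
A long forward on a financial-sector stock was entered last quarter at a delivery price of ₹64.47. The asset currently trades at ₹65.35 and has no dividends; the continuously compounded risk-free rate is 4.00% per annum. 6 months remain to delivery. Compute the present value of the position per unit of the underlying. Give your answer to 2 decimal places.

₹2.16

Current fair forward for the remaining 6 months: F = S·e^(r·T), r = 0.0400
F = 65.35 · e^(0.0400 × 6/12) = 65.35 × 1.020201 = 66.6701
Value of long forward = (F − K)·e^(−rT) = (66.6701 − 64.47) · e^(−0.0400·6/12)
= 2.2001 × 0.980199 = 2.16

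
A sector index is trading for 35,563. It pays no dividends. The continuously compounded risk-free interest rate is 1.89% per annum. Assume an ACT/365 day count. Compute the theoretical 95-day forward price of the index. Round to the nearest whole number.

35,738

F = S·e^(rT) = 35563 · e^(0.0189 × 95/365)
= 35563 · e^0.004919 = 35563 × 1.004931
F = 35,738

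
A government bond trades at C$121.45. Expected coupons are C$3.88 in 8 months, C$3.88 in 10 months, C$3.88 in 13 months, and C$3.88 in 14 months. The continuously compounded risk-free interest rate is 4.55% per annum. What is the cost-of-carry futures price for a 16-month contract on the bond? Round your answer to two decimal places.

C$113.24

PV(coupons) I = 3.88·e^(−0.0455·8/12) + 3.88·e^(−0.0455·10/12) + 3.88·e^(−0.0455·13/12) + 3.88·e^(−0.0455·14/12)
I = 3.7641 + 3.7356 + 3.6934 + 3.6794 = 14.8725
F = (S − I)·e^(rT) = (121.45 − 14.8725) · e^(0.0455·16/12)
= 106.5775 · e^0.060667 = 106.5775 × 1.062545 = C$113.24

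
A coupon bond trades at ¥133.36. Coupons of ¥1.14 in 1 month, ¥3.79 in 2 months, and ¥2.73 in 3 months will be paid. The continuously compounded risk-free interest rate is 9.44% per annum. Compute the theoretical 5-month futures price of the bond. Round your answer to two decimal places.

¥130.88

PV(coupons) I = 1.14·e^(−0.0944·1/12) + 3.79·e^(−0.0944·2/12) + 2.73·e^(−0.0944·3/12)
I = 1.1311 + 3.7308 + 2.6663 = 7.5282
F = (S − I)·e^(rT) = (133.36 − 7.5282) · e^(0.0944·5/12)
= 125.8318 · e^0.039333 = 125.8318 × 1.040117 = ¥130.88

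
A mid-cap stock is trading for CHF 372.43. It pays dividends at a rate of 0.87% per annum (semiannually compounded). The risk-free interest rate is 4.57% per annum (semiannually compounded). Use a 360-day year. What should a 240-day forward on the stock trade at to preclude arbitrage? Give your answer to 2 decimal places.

CHF 381.60

F = S · (1+r/2)^(2T) / (1+q/2)^(2T)
= 372.43 × 1.030582 / 1.005804 = 372.43 × 1.024635
F = CHF 381.60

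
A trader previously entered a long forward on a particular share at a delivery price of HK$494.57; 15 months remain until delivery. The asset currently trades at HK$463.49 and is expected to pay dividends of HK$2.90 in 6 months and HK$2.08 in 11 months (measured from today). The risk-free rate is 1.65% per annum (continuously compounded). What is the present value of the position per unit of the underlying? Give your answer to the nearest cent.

-HK$25.91

PV(remaining dividends) I = 2.90·e^(−0.0165·6/12) + 2.08·e^(−0.0165·11/12) = 4.9250
Current forward F = (S − I)·e^(rT) = (463.49 − 4.9250)·e^(0.0165·15/12) = 458.5650 × 1.020839 = 468.1210
Value (long) = (F − K)·e^(−rT) = (468.1210 − 494.57) × 0.979586 = -25.9091
Value = -HK$25.91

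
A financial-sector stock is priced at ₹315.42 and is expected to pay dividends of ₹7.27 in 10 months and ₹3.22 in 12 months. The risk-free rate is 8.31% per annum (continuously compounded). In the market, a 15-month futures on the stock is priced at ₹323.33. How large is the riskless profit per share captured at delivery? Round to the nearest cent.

₹15.80 per share

PV(dividends) I = 7.27·e^(−0.0831·10/12) + 3.22·e^(−0.0831·12/12) = 9.7468
Fair futures F* = (S − I)·e^(rT) = (315.42 − 9.7468)·e^0.103875 = 305.6732 × 1.109462 = 339.1328
Market ₹323.33 < fair 339.1328: forward underpriced → reverse cash-and-carry (short the stock, invest proceeds at r, pay the dividends, go long the forward).
Profit at T = |F_mkt − F*| = |323.33 − 339.1328| = ₹15.80 per share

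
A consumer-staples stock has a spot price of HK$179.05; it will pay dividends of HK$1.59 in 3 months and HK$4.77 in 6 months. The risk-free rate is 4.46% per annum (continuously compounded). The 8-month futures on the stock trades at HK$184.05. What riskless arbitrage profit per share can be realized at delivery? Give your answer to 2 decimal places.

HK$6.02 per share

PV(dividends) I = 1.59·e^(−0.0446·3/12) + 4.77·e^(−0.0446·6/12) = 6.2372
Fair futures F* = (S − I)·e^(rT) = (179.05 − 6.2372)·e^0.029733 = 172.8128 × 1.030179 = 178.0281
Market HK$184.05 > fair 178.0281: forward overpriced → cash-and-carry (borrow at r, buy the stock and collect the dividends, short the forward).
Profit at T = |F_mkt − F*| = |184.05 − 178.0281| = HK$6.02 per share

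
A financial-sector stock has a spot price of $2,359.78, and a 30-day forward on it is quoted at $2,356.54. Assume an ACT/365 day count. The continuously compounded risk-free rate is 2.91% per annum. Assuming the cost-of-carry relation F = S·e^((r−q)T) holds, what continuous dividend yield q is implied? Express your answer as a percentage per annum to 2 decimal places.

4.58%

From F = S·e^((r−q)T): (r − q) = ln(F/S)/T
ln(2356.54/2359.78) = ln(0.998627) = -0.001374
(r − q) = -0.001374 / (30/365) = -0.016717
q = r − ln(F/S)/T = 0.0291 + 0.016717 = 0.045817
q = 4.58%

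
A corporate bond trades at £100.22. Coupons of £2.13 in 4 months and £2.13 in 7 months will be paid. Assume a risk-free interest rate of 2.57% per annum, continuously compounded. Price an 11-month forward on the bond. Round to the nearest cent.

£98.30

PV(coupons) I = 2.13·e^(−0.0257·4/12) + 2.13·e^(−0.0257·7/12)
I = 2.1118 + 2.0983 = 4.2101
F = (S − I)·e^(rT) = (100.22 − 4.2101) · e^(0.0257·11/12)
= 96.0099 · e^0.023558 = 96.0099 × 1.023838 = £98.30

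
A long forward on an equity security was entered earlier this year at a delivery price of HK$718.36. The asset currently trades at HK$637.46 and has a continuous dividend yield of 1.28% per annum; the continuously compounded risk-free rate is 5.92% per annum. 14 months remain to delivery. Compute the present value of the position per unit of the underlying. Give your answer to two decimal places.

Current fair forward for the remaining 14 months: F = S·e^((r − q)·T), (r − q) = 0.0592 − 0.0128 = 0.0464
F = 637.46 · e^(0.0464 × 14/12) = 637.46 × 1.055625 = 672.9187
Value of long forward = (F − K)·e^(−rT) = (672.9187 − 718.36) · e^(−0.0592·14/12)
= -45.4413 × 0.933264 = -42.41

-HK$42.41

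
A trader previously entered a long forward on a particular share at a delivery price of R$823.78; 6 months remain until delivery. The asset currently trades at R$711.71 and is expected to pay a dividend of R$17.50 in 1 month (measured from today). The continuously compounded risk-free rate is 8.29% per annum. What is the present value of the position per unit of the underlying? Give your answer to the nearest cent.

-R$96.00

PV(remaining dividends) I = 17.50·e^(−0.0829·1/12) = 17.3795
Current forward F = (S − I)·e^(rT) = (711.71 − 17.3795)·e^(0.0829·6/12) = 694.3305 × 1.042321 = 723.7153
Value (long) = (F − K)·e^(−rT) = (723.7153 − 823.78) × 0.959397 = -96.0018
Value = -R$96.00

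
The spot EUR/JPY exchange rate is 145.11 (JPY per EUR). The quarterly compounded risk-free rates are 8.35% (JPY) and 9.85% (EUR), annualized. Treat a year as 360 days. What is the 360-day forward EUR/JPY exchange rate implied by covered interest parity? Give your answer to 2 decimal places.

143.00

By covered interest parity, F = S · (1+r_JPY/4)^(4T) / (1+r_EUR/4)^(4T)
= 145.11 × 1.086151 / 1.102198 = 145.11 × 0.985441
F = 143.00 JPY per EUR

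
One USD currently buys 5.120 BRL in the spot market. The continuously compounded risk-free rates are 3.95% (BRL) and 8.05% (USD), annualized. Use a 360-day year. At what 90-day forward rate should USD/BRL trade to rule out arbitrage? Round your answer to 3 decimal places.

F = S·e^((r_BRL − r_USD)T) = 5.120 · e^((0.0395 − 0.0805) × 90/360)
= 5.120 · e^-0.010250 = 5.120 × 0.989802
F = 5.068 BRL per USD

5.068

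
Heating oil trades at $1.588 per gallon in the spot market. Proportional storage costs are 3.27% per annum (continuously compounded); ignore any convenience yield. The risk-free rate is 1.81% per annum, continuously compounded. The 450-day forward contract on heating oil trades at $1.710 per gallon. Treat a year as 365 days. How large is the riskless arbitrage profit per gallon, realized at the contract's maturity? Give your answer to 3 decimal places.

Fair forward: F* = S·e^(carry·T), with carry = (r + u) = 0.0181 + 0.0327 = 0.0508
F* = 1.588 · e^(0.0508 × 450/365) = 1.588 · e^0.062630 = 1.588 × 1.064633 = $1.6906
Market $1.710 > fair $1.6906: forward overpriced → cash-and-carry (buy spot, short the forward).
At maturity, profit = |F_mkt − F*| = |1.710 − 1.6906| = $0.019 per gallon

$0.019 per gallon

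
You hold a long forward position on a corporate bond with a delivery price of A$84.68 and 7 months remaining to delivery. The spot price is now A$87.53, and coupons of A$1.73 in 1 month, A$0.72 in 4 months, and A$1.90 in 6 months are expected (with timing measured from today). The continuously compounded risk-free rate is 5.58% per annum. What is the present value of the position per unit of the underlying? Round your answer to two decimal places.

A$1.29

PV(remaining coupons) I = 1.73·e^(−0.0558·1/12) + 0.72·e^(−0.0558·4/12) + 1.90·e^(−0.0558·6/12) = 4.2764
Current forward F = (S − I)·e^(rT) = (87.53 − 4.2764)·e^(0.0558·7/12) = 83.2536 × 1.033086 = 86.0081
Value (long) = (F − K)·e^(−rT) = (86.0081 − 84.68) × 0.967974 = 1.2856
Value = A$1.29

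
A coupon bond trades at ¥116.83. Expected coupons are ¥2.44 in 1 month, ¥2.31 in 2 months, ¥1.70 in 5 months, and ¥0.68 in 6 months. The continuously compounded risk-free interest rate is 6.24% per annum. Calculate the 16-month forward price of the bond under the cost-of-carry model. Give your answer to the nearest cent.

PV(coupons) I = 2.44·e^(−0.0624·1/12) + 2.31·e^(−0.0624·2/12) + 1.70·e^(−0.0624·5/12) + 0.68·e^(−0.0624·6/12)
I = 2.4273 + 2.2861 + 1.6564 + 0.6591 = 7.0289
F = (S − I)·e^(rT) = (116.83 − 7.0289) · e^(0.0624·16/12)
= 109.8011 · e^0.083200 = 109.8011 × 1.086759 = ¥119.33

¥119.33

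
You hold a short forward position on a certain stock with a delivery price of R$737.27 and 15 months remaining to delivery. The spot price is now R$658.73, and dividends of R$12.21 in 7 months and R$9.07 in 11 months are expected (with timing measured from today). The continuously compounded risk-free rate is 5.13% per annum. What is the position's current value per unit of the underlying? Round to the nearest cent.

R$53.25

PV(remaining dividends) I = 12.21·e^(−0.0513·7/12) + 9.07·e^(−0.0513·11/12) = 20.5034
Current forward F = (S − I)·e^(rT) = (658.73 − 20.5034)·e^(0.0513·15/12) = 638.2266 × 1.066226 = 680.4938
Value (long) = (F − K)·e^(−rT) = (680.4938 − 737.27) × 0.937888 = -53.2497
Short position value = −(long value) = R$53.25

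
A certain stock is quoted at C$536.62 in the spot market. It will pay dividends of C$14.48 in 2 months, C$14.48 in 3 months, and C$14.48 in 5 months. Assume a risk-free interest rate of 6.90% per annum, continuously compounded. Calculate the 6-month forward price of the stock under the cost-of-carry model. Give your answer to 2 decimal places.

PV(dividends) I = 14.48·e^(−0.0690·2/12) + 14.48·e^(−0.0690·3/12) + 14.48·e^(−0.0690·5/12)
I = 14.3144 + 14.2324 + 14.0696 = 42.6164
F = (S − I)·e^(rT) = (536.62 − 42.6164) · e^(0.0690·6/12)
= 494.0036 · e^0.034500 = 494.0036 × 1.035102 = C$511.34

C$511.34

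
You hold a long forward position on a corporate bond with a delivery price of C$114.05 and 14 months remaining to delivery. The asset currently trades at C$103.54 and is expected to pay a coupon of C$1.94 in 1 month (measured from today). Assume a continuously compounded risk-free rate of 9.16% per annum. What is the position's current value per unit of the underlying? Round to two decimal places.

-C$0.88

PV(remaining coupons) I = 1.94·e^(−0.0916·1/12) = 1.9252
Current forward F = (S − I)·e^(rT) = (103.54 − 1.9252)·e^(0.0916·14/12) = 101.6148 × 1.112786 = 113.0755
Value (long) = (F − K)·e^(−rT) = (113.0755 − 114.05) × 0.898645 = -0.8757
Value = -C$0.88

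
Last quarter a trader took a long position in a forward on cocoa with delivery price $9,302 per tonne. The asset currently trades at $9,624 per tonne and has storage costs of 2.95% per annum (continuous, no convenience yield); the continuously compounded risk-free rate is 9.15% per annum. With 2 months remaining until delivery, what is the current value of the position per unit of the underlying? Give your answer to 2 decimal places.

Current fair forward for the remaining 2 months: F = S·e^((r + u)·T), (r + u) = 0.0915 + 0.0295 = 0.1210
F = 9624 · e^(0.1210 × 2/12) = 9624 × 1.02037139 = 9820.0543
Value of long forward = (F − K)·e^(−rT) = (9820.0543 − 9302) · e^(−0.0915·2/12)
= 518.0543 × 0.98486569 = 510.21

$510.21 per tonne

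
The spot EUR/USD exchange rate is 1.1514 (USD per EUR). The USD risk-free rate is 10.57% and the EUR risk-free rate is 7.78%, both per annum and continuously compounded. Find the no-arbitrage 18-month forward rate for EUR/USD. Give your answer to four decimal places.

1.2006

F = S·e^((r_USD − r_EUR)T) = 1.1514 · e^((0.1057 − 0.0778) × 18/12)
= 1.1514 · e^0.041850 = 1.1514 × 1.042738
F = 1.2006 USD per EUR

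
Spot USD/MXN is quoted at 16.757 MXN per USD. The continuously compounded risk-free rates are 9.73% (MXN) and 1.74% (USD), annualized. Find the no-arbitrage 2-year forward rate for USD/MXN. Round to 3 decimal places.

19.661

F = S·e^((r_MXN − r_USD)T) = 16.757 · e^((0.0973 − 0.0174) × 2)
= 16.757 · e^0.159800 = 16.757 × 1.173276
F = 19.661 MXN per USD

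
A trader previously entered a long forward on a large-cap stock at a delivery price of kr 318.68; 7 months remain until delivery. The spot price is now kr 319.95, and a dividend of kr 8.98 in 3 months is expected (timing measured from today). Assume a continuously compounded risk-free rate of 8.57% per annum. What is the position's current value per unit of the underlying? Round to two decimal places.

kr 8.02

PV(remaining dividends) I = 8.98·e^(−0.0857·3/12) = 8.7896
Current forward F = (S − I)·e^(rT) = (319.95 − 8.7896)·e^(0.0857·7/12) = 311.1604 × 1.051262 = 327.1111
Value (long) = (F − K)·e^(−rT) = (327.1111 − 318.68) × 0.951237 = 8.0200
Value = kr 8.02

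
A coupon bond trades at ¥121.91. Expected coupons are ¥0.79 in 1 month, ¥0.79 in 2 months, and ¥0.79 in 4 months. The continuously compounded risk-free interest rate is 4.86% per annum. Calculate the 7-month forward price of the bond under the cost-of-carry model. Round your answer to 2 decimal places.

PV(coupons) I = 0.79·e^(−0.0486·1/12) + 0.79·e^(−0.0486·2/12) + 0.79·e^(−0.0486·4/12)
I = 0.7868 + 0.7836 + 0.7773 = 2.3477
F = (S − I)·e^(rT) = (121.91 − 2.3477) · e^(0.0486·7/12)
= 119.5623 · e^0.028350 = 119.5623 × 1.028756 = ¥123.00

¥123.00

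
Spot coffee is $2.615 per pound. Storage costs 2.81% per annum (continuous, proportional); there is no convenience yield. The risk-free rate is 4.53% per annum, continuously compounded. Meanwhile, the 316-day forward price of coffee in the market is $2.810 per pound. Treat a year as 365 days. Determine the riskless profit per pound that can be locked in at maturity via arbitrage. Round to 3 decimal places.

$0.023 per pound

Fair forward: F* = S·e^(carry·T), with carry = (r + u) = 0.0453 + 0.0281 = 0.0734
F* = 2.615 · e^(0.0734 × 316/365) = 2.615 · e^0.063546 = 2.615 × 1.065609 = $2.7866
Market $2.810 > fair $2.7866: forward overpriced → cash-and-carry (buy spot, short the forward).
At maturity, profit = |F_mkt − F*| = |2.810 − 2.7866| = $0.023 per pound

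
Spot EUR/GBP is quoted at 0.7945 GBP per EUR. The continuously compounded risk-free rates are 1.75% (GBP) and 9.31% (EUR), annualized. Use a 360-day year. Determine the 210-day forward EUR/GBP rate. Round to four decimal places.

F = S·e^((r_GBP − r_EUR)T) = 0.7945 · e^((0.0175 − 0.0931) × 210/360)
= 0.7945 · e^-0.044100 = 0.7945 × 0.956858
F = 0.7602 GBP per EUR

0.7602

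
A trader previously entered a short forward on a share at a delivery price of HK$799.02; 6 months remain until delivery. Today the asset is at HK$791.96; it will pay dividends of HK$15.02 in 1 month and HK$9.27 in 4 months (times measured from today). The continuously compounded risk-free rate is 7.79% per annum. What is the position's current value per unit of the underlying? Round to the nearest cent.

PV(remaining dividends) I = 15.02·e^(−0.0779·1/12) + 9.27·e^(−0.0779·4/12) = 23.9552
Current forward F = (S − I)·e^(rT) = (791.96 − 23.9552)·e^(0.0779·6/12) = 768.0048 × 1.039718 = 798.5084
Value (long) = (F − K)·e^(−rT) = (798.5084 − 799.02) × 0.961799 = -0.4921
Short position value = −(long value) = HK$0.49

HK$0.49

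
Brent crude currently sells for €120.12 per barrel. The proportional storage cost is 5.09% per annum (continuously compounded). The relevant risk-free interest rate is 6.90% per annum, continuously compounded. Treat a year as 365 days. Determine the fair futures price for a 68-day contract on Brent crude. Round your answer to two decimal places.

€122.83 per barrel

Net carry = r + u − y = 0.0690 + 0.0509 − 0.0000 = 0.1199
F = S·e^((r+u−y)T) = 120.12 · e^(0.1199 × 68/365) = 120.12 · e^0.022338
= 120.12 × 1.022589 = €122.83 per barrel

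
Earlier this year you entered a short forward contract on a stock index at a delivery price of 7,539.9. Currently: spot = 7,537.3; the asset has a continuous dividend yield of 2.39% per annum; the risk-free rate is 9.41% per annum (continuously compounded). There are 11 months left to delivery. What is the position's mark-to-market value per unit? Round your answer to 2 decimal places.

-457.18

Current fair forward for the remaining 11 months: F = S·e^((r − q)·T), (r − q) = 0.0941 − 0.0239 = 0.0702
F = 7537.3 · e^(0.0702 × 11/12) = 7537.3 × 1.06646560 = 8038.2712
Value of long forward = (F − K)·e^(−rT) = (8038.2712 − 7539.9) · e^(−0.0941·11/12)
= 498.3712 × 0.91735722 = 457.18
Short position value = −(long value) = -457.18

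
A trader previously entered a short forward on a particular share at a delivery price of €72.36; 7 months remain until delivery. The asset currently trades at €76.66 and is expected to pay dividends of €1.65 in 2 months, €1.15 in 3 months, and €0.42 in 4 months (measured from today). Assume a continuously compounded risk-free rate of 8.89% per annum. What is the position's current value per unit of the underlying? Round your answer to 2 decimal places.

-€4.80

PV(remaining dividends) I = 1.65·e^(−0.0889·2/12) + 1.15·e^(−0.0889·3/12) + 0.42·e^(−0.0889·4/12) = 3.1582
Current forward F = (S − I)·e^(rT) = (76.66 − 3.1582)·e^(0.0889·7/12) = 73.5018 × 1.053227 = 77.4141
Value (long) = (F − K)·e^(−rT) = (77.4141 − 72.36) × 0.949463 = 4.7987
Short position value = −(long value) = -€4.80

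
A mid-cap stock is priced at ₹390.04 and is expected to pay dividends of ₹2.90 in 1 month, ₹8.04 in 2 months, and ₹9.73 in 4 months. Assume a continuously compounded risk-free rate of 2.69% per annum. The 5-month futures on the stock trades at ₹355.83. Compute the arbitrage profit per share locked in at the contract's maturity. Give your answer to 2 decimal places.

₹17.83 per share

PV(dividends) I = 2.90·e^(−0.0269·1/12) + 8.04·e^(−0.0269·2/12) + 9.73·e^(−0.0269·4/12) = 20.5407
Fair futures F* = (S − I)·e^(rT) = (390.04 − 20.5407)·e^0.011208 = 369.4993 × 1.011271 = 373.6639
Market ₹355.83 < fair 373.6639: forward underpriced → reverse cash-and-carry (short the stock, invest proceeds at r, pay the dividends, go long the forward).
Profit at T = |F_mkt − F*| = |355.83 − 373.6639| = ₹17.83 per share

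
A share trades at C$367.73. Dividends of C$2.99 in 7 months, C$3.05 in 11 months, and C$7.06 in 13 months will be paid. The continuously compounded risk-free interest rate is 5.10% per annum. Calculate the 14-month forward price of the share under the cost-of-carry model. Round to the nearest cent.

PV(dividends) I = 2.99·e^(−0.0510·7/12) + 3.05·e^(−0.0510·11/12) + 7.06·e^(−0.0510·13/12)
I = 2.9024 + 2.9107 + 6.6805 = 12.4936
F = (S − I)·e^(rT) = (367.73 − 12.4936) · e^(0.0510·14/12)
= 355.2364 · e^0.059500 = 355.2364 × 1.061306 = C$377.01

C$377.01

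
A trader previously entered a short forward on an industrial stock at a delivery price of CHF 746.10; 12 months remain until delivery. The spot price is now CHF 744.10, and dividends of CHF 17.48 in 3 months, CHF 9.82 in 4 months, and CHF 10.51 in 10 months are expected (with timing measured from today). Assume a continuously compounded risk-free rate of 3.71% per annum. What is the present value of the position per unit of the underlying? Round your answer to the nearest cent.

CHF 12.03

PV(remaining dividends) I = 17.48·e^(−0.0371·3/12) + 9.82·e^(−0.0371·4/12) + 10.51·e^(−0.0371·10/12) = 37.2080
Current forward F = (S − I)·e^(rT) = (744.10 − 37.2080)·e^(0.0371·12/12) = 706.8920 × 1.037797 = 733.6104
Value (long) = (F − K)·e^(−rT) = (733.6104 − 746.10) × 0.963580 = -12.0347
Short position value = −(long value) = CHF 12.03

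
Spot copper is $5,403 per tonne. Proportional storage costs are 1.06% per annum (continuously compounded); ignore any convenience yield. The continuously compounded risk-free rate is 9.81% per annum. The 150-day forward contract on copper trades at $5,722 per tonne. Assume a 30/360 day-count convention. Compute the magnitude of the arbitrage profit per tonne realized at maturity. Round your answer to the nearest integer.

Fair forward: F* = S·e^(carry·T), with carry = (r + u) = 0.0981 + 0.0106 = 0.1087
F* = 5403 · e^(0.1087 × 150/360) = 5403 · e^0.045292 = 5403 × 1.046333 = $5653.3372
Market $5722 > fair $5653.3372: forward overpriced → cash-and-carry (buy spot, short the forward).
At maturity, profit = |F_mkt − F*| = |5722 − 5653.3372| = $69 per tonne

$69 per tonne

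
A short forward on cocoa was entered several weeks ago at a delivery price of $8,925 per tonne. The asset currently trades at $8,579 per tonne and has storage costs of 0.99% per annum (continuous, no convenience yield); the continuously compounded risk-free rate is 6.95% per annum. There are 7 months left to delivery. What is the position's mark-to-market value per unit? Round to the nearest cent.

-$58.28 per tonne

Current fair forward for the remaining 7 months: F = S·e^((r + u)·T), (r + u) = 0.0695 + 0.0099 = 0.0794
F = 8579 · e^(0.0794 × 7/12) = 8579 × 1.04740604 = 8985.6964
Value of long forward = (F − K)·e^(−rT) = (8985.6964 − 8925) · e^(−0.0695·7/12)
= 60.6964 × 0.96026915 = 58.28
Short position value = −(long value) = -$58.28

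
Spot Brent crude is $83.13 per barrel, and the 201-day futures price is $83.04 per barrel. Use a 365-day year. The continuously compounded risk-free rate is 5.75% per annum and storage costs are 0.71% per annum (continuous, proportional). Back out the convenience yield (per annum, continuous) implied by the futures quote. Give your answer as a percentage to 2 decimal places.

F = S·e^((r+u−y)T) ⇒ (r+u−y) = ln(F/S)/T
ln(83.04/83.13) = -0.001083; /T ⇒ -0.001967
y = r + u − ln(F/S)/T = 0.0575 + 0.0071 + 0.001967 = 0.066567
y = 6.66%

6.66%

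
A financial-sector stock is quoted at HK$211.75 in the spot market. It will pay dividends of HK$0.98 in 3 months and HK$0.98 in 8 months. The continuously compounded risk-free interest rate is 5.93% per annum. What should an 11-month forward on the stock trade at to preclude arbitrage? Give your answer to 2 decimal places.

HK$221.56

PV(dividends) I = 0.98·e^(−0.0593·3/12) + 0.98·e^(−0.0593·8/12)
I = 0.9656 + 0.9420 = 1.9076
F = (S − I)·e^(rT) = (211.75 − 1.9076) · e^(0.0593·11/12)
= 209.8424 · e^0.054358 = 209.8424 × 1.055863 = HK$221.56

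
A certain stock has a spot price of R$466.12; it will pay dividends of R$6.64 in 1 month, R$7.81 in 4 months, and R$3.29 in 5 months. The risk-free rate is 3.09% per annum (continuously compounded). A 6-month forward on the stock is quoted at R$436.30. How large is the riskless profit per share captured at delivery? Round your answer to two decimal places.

PV(dividends) I = 6.64·e^(−0.0309·1/12) + 7.81·e^(−0.0309·4/12) + 3.29·e^(−0.0309·5/12) = 17.6008
Fair forward F* = (S − I)·e^(rT) = (466.12 − 17.6008)·e^0.015450 = 448.5192 × 1.015570 = 455.5026
Market R$436.30 < fair 455.5026: forward underpriced → reverse cash-and-carry (short the stock, invest proceeds at r, pay the dividends, go long the forward).
Profit at T = |F_mkt − F*| = |436.30 − 455.5026| = R$19.20 per share

R$19.20 per share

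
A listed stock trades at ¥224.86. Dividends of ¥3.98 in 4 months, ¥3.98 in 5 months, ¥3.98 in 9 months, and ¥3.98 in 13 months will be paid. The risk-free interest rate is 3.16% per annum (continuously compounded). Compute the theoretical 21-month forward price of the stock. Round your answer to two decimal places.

¥221.16

PV(dividends) I = 3.98·e^(−0.0316·4/12) + 3.98·e^(−0.0316·5/12) + 3.98·e^(−0.0316·9/12) + 3.98·e^(−0.0316·13/12)
I = 3.9383 + 3.9279 + 3.8868 + 3.8461 = 15.5991
F = (S − I)·e^(rT) = (224.86 − 15.5991) · e^(0.0316·21/12)
= 209.2609 · e^0.055300 = 209.2609 × 1.056858 = ¥221.16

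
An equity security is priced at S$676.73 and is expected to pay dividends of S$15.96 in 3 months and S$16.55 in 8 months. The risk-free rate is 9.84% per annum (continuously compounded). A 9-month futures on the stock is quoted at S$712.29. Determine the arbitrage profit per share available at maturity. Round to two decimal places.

S$17.18 per share

PV(dividends) I = 15.96·e^(−0.0984·3/12) + 16.55·e^(−0.0984·8/12) = 31.0713
Fair futures F* = (S − I)·e^(rT) = (676.73 − 31.0713)·e^0.073800 = 645.6587 × 1.076591 = 695.1103
Market S$712.29 > fair 695.1103: forward overpriced → cash-and-carry (borrow at r, buy the stock and collect the dividends, short the forward).
Profit at T = |F_mkt − F*| = |712.29 − 695.1103| = S$17.18 per share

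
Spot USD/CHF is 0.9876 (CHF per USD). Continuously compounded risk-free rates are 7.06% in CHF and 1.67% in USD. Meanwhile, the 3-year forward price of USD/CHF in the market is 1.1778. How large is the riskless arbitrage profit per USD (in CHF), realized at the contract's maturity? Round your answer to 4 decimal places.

Fair forward: F* = S·e^(carry·T), with carry = (r_CHF − r_USD) = 0.0706 − 0.0167 = 0.0539
F* = 0.9876 · e^(0.0539 × 3) = 0.9876 · e^0.161700 = 0.9876 × 1.175508 = 1.1609
Market 1.1778 > fair 1.1609: forward overpriced → cash-and-carry (buy spot, short the forward).
At maturity, profit = |F_mkt − F*| = |1.1778 − 1.1609| = 0.0169 per USD (in CHF)

0.0169 per USD (in CHF)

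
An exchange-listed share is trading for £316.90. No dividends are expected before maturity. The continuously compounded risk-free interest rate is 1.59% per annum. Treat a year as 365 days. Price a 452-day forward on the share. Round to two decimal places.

£323.20

F = S·e^(rT) = 316.90 · e^(0.0159 × 452/365)
= 316.90 · e^0.019690 = 316.90 × 1.019885
F = £323.20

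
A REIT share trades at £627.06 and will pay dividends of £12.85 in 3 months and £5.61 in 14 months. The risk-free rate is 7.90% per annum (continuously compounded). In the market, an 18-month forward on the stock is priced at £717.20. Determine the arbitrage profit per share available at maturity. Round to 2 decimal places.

PV(dividends) I = 12.85·e^(−0.0790·3/12) + 5.61·e^(−0.0790·14/12) = 17.7148
Fair forward F* = (S − I)·e^(rT) = (627.06 − 17.7148)·e^0.118500 = 609.3452 × 1.125807 = 686.0051
Market £717.20 > fair 686.0051: forward overpriced → cash-and-carry (borrow at r, buy the stock and collect the dividends, short the forward).
Profit at T = |F_mkt − F*| = |717.20 − 686.0051| = £31.19 per share

£31.19 per share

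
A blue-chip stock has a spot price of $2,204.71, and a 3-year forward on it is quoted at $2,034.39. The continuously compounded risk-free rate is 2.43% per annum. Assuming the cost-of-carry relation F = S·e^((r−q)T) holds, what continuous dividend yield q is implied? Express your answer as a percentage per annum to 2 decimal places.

From F = S·e^((r−q)T): (r − q) = ln(F/S)/T
ln(2034.39/2204.71) = ln(0.922747) = -0.080400
(r − q) = -0.080400 / (3) = -0.026800
q = r − ln(F/S)/T = 0.0243 + 0.026800 = 0.051100
q = 5.11%

5.11%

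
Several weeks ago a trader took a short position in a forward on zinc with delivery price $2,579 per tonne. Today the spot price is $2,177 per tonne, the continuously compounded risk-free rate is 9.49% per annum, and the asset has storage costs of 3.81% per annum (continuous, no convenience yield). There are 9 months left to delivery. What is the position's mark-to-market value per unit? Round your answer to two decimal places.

$161.71 per tonne

Current fair forward for the remaining 9 months: F = S·e^((r + u)·T), (r + u) = 0.0949 + 0.0381 = 0.1330
F = 2177 · e^(0.1330 × 9/12) = 2177 × 1.10489466 = 2405.3557
Value of long forward = (F − K)·e^(−rT) = (2405.3557 − 2579) · e^(−0.0949·9/12)
= -173.6443 × 0.93129890 = -161.71
Short position value = −(long value) = $161.71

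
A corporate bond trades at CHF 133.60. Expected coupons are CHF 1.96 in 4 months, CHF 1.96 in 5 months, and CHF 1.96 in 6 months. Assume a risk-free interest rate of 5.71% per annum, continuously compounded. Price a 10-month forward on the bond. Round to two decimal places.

PV(coupons) I = 1.96·e^(−0.0571·4/12) + 1.96·e^(−0.0571·5/12) + 1.96·e^(−0.0571·6/12)
I = 1.9230 + 1.9139 + 1.9048 = 5.7417
F = (S − I)·e^(rT) = (133.60 − 5.7417) · e^(0.0571·10/12)
= 127.8583 · e^0.047583 = 127.8583 × 1.048733 = CHF 134.09

CHF 134.09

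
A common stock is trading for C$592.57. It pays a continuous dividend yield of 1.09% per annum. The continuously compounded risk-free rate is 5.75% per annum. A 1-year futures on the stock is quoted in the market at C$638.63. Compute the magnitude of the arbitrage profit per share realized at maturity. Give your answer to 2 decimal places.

Fair futures: F* = S·e^(carry·T), with carry = (r − q) = 0.0575 − 0.0109 = 0.0466
F* = 592.57 · e^(0.0466 × 1) = 592.57 · e^0.046600 = 592.57 × 1.047703 = C$620.8374
Market C$638.63 > fair C$620.8374: forward overpriced → cash-and-carry (buy spot, short the forward).
At maturity, profit = |F_mkt − F*| = |638.63 − 620.8374| = C$17.79 per share

C$17.79 per share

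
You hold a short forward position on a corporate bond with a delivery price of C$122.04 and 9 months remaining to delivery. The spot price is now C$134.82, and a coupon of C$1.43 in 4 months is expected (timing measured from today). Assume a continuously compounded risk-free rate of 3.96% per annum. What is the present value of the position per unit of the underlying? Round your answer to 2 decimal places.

PV(remaining coupons) I = 1.43·e^(−0.0396·4/12) = 1.4112
Current forward F = (S − I)·e^(rT) = (134.82 − 1.4112)·e^(0.0396·9/12) = 133.4088 × 1.030145 = 137.4304
Value (long) = (F − K)·e^(−rT) = (137.4304 − 122.04) × 0.970737 = 14.9400
Short position value = −(long value) = -C$14.94

-C$14.94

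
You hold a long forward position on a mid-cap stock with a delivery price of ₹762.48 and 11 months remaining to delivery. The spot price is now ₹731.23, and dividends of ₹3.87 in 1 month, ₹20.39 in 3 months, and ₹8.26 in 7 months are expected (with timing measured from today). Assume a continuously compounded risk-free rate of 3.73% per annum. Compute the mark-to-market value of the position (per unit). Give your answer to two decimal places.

PV(remaining dividends) I = 3.87·e^(−0.0373·1/12) + 20.39·e^(−0.0373·3/12) + 8.26·e^(−0.0373·7/12) = 32.1410
Current forward F = (S − I)·e^(rT) = (731.23 − 32.1410)·e^(0.0373·11/12) = 699.0890 × 1.034783 = 723.4054
Value (long) = (F − K)·e^(−rT) = (723.4054 − 762.48) × 0.966386 = -37.7611
Value = -₹37.76

-₹37.76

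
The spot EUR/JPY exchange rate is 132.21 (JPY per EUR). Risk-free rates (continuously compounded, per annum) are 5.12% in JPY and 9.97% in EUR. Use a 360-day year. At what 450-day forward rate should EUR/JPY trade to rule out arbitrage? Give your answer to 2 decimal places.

F = S·e^((r_JPY − r_EUR)T) = 132.21 · e^((0.0512 − 0.0997) × 450/360)
= 132.21 · e^-0.060625 = 132.21 × 0.941176
F = 124.43 JPY per EUR

124.43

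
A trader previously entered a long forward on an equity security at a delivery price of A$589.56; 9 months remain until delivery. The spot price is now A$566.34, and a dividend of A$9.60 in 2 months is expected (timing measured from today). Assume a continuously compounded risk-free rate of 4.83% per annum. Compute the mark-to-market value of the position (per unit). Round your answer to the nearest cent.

PV(remaining dividends) I = 9.60·e^(−0.0483·2/12) = 9.5230
Current forward F = (S − I)·e^(rT) = (566.34 − 9.5230)·e^(0.0483·9/12) = 556.8170 × 1.036889 = 577.3574
Value (long) = (F − K)·e^(−rT) = (577.3574 − 589.56) × 0.964423 = -11.7685
Value = -A$11.77

-A$11.77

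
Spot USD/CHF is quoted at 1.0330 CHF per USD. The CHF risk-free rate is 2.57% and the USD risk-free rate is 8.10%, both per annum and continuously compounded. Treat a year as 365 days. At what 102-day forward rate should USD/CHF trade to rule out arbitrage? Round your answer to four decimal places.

F = S·e^((r_CHF − r_USD)T) = 1.0330 · e^((0.0257 − 0.0810) × 102/365)
= 1.0330 · e^-0.015454 = 1.0330 × 0.984665
F = 1.0172 CHF per USD

1.0172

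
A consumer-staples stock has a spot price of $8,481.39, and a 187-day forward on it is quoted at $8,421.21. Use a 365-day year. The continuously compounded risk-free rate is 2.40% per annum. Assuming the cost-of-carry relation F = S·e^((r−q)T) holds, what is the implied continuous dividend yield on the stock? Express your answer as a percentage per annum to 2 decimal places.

From F = S·e^((r−q)T): (r − q) = ln(F/S)/T
ln(8421.21/8481.39) = ln(0.992904) = -0.007121
(r − q) = -0.007121 / (187/365) = -0.013899
q = r − ln(F/S)/T = 0.0240 + 0.013899 = 0.037899
q = 3.79%

3.79%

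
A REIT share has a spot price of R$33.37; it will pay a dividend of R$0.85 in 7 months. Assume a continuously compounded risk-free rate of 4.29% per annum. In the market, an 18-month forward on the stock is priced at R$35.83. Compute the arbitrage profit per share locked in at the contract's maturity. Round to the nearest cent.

PV(dividends) I = 0.85·e^(−0.0429·7/12) = 0.8290
Fair forward F* = (S − I)·e^(rT) = (33.37 − 0.8290)·e^0.064350 = 32.5410 × 1.066466 = 34.7039
Market R$35.83 > fair 34.7039: forward overpriced → cash-and-carry (borrow at r, buy the stock and collect the dividends, short the forward).
Profit at T = |F_mkt − F*| = |35.83 − 34.7039| = R$1.13 per share

R$1.13 per share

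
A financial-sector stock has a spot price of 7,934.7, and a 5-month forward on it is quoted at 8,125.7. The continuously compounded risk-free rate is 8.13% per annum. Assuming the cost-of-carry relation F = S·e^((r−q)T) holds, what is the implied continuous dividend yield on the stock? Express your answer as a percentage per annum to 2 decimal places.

From F = S·e^((r−q)T): (r − q) = ln(F/S)/T
ln(8125.7/7934.7) = ln(1.024071) = 0.023786
(r − q) = 0.023786 / (5/12) = 0.057086
q = r − ln(F/S)/T = 0.0813 − 0.057086 = 0.024214
q = 2.42%

2.42%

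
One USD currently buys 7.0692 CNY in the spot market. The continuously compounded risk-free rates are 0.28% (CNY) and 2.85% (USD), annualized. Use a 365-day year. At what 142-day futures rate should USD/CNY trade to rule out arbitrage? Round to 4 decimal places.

F = S·e^((r_CNY − r_USD)T) = 7.0692 · e^((0.0028 − 0.0285) × 142/365)
= 7.0692 · e^-0.009998 = 7.0692 × 0.990052
F = 6.9989 CNY per USD

6.9989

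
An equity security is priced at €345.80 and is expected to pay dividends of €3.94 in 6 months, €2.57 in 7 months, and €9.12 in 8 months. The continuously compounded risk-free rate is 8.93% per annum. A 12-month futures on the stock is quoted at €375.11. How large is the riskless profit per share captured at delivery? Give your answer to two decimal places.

€13.19 per share

PV(dividends) I = 3.94·e^(−0.0893·6/12) + 2.57·e^(−0.0893·7/12) + 9.12·e^(−0.0893·8/12) = 14.8004
Fair futures F* = (S − I)·e^(rT) = (345.80 − 14.8004)·e^0.089300 = 330.9996 × 1.093409 = 361.9179
Market €375.11 > fair 361.9179: forward overpriced → cash-and-carry (borrow at r, buy the stock and collect the dividends, short the forward).
Profit at T = |F_mkt − F*| = |375.11 − 361.9179| = €13.19 per share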